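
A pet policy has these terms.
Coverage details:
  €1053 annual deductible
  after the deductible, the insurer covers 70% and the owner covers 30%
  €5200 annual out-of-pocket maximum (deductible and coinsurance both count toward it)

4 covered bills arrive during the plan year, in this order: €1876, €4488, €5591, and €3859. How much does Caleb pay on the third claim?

#1 (€1876): €1053 finishes the deductible; €823 goes to coinsurance; coinsurance €823 × 30% = €246.90. Owner pays €1299.90; OOP now €1299.90.
#2 (€4488): deductible already satisfied, so owner's share is 30% × €4488 = €1346.40. Owner owes €1346.40 (running OOP €2646.30).
#3 (€5591): deductible met; 30% of €5591 = €1677.30. Owner pays €1677.30; OOP now €4323.60.

€1677.30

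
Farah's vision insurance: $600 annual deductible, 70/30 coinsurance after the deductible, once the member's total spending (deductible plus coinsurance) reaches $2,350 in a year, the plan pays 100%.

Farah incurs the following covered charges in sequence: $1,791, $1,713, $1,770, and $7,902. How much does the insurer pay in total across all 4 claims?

Bill 1, $1,791: $600 finishes the deductible; $1,191 goes to coinsurance; member's 30% is $357.30. Cost to member: $957.30. OOP to date $957.30. Plan pays $1,791 − $957.30 = $833.70.
Bill 2, $1,713: deductible already satisfied, so member's share is 30% × $1,713 = $513.90. Member pays $513.90; OOP now $1,471.20. Plan pays $1,713 − $513.90 = $1,199.10.
Bill 3, $1,770: deductible already satisfied, so member's share is 30% × $1,770 = $531. Member pays $531; OOP now $2,002.20. Insurer: $1,770 − $531 = $1,239.
Bill 4, $7,902: deductible met; 30% of $7,902 = $2,370.60. OOP would hit $4,372.80 > $2,350, so the cap limits the member to $2,350 − $2,002.20 = $347.80. Insurer: $7,902 − $347.80 = $7,554.20.
Insurer total = bills − member's total = $13,176 − $2,350 = $10,826.

$10,826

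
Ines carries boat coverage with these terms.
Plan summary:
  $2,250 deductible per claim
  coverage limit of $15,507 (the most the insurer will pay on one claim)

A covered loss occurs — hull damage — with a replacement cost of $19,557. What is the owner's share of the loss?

$4,050

Subtract the deductible: $19,557 − $2,250 = $17,307.
Since $17,307 > $15,507, the payout is capped at $15,507.
Out of pocket: $19,557 − $15,507 = $4,050.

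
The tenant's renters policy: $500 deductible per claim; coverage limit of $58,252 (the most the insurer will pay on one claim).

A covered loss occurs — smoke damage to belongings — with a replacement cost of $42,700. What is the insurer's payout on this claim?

$42,200

Subtract the deductible: $42,700 − $500 = $42,200.
$42,200 ≤ $58,252, so the limit doesn't bind; insurer pays $42,200.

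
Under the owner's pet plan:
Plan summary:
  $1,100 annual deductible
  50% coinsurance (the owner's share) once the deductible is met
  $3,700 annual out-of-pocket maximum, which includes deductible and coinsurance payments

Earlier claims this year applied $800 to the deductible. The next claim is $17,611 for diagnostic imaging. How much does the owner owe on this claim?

Remaining deductible: $1,100 − $800 = $300.
After the $300 deductible portion, $17,611 − $300 = $17,311 is subject to coinsurance.
Coinsurance: $17,311 × 50% = $8,655.50.
Owner responsibility before any cap: $300 + $8,655.50 = $8,955.50.
Adding $8,955.50 to the $800 already spent would give $9,755.50, which exceeds the $3,700 cap; the owner pays just $3,700 − $800 = $2,900.

$2,900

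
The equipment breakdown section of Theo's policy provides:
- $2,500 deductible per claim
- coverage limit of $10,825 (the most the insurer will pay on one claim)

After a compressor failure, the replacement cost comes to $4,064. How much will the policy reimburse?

$1,564

Subtract the deductible: $4,064 − $2,500 = $1,564.
$1,564 is within the $10,825 limit, so the insurer pays $1,564.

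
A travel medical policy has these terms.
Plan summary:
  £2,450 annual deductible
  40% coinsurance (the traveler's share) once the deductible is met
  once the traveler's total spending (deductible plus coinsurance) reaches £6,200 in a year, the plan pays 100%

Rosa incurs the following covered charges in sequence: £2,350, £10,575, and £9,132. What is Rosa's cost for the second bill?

£3,850

Bill 1, £2,350: entire amount goes to the deductible. Traveler pays £2,350; OOP now £2,350.
Bill 2, £10,575: deductible takes £100, £10,475 remains; traveler's 40% is £4,190. Together that's £100 + £4,190 = £4,290. That would push OOP to £6,640, over the £6,200 cap, so traveler pays £6,200 − £2,350 = £3,850.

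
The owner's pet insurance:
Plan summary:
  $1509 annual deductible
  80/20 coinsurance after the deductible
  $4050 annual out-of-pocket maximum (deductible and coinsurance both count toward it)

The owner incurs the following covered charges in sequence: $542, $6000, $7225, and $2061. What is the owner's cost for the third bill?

$1445

Bill 1, $542: fully absorbed by the deductible. Owner pays $542; OOP now $542.
Bill 2, $6000: $967 to deductible, leaving $5033; owner's 20% is $1006.60. Cost to owner: $1973.60. OOP to date $2515.60.
Bill 3, $7225: 20% coinsurance on $7225 = $1445. Owner pays $1445; OOP now $3960.60.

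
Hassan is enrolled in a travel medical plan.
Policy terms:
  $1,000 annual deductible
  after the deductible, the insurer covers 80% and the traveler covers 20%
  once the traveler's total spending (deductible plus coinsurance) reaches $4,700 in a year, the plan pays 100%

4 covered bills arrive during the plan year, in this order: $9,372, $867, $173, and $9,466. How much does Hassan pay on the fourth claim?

Claim 1 ($9,372): deductible takes $1,000, $8,372 remains; traveler's 20% is $1,674.40. Traveler owes $2,674.40 (running OOP $2,674.40).
Claim 2 ($867): deductible met; 20% of $867 = $173.40. Traveler pays $173.40; OOP now $2,847.80.
Claim 3 ($173): deductible already satisfied, so traveler's share is 20% × $173 = $34.60. Cost to traveler: $34.60. OOP to date $2,882.40.
Claim 4 ($9,466): deductible met; 20% of $9,466 = $1,893.20. Adding that to $2,882.40 gives $4,775.60, past the $4,700 cap; traveler pays only $4,700 − $2,882.40 = $1,817.60.

$1,817.60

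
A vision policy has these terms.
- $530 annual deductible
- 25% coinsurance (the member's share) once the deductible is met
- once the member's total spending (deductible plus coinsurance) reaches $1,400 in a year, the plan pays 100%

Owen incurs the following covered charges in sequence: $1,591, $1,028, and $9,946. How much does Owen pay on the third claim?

#1 ($1,591): $530 finishes the deductible; $1,061 goes to coinsurance; 25% of $1,061 = $265.25. Cost to member: $795.25. OOP to date $795.25.
#2 ($1,028): deductible already satisfied, so member's share is 25% × $1,028 = $257. Member pays $257; OOP now $1,052.25.
#3 ($9,946): 25% coinsurance on $9,946 = $2,486.50. OOP would hit $3,538.75 > $1,400, so the cap limits the member to $1,400 − $1,052.25 = $347.75.

$347.75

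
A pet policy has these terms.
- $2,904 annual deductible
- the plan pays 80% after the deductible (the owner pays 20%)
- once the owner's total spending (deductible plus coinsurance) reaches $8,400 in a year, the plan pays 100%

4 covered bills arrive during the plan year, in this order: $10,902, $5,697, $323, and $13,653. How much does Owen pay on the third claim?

#1 ($10,902): $2,904 to deductible, leaving $7,998; 20% of $7,998 = $1,599.60. Owner pays $4,503.60; OOP now $4,503.60.
#2 ($5,697): deductible already satisfied, so owner's share is 20% × $5,697 = $1,139.40. Cost to owner: $1,139.40. OOP to date $5,643.
#3 ($323): 20% coinsurance on $323 = $64.60. Owner pays $64.60; OOP now $5,707.60.

$64.60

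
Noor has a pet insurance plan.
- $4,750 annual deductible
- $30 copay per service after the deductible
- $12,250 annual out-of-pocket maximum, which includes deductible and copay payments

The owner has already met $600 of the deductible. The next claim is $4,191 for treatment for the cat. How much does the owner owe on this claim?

Deductible still to meet: $4,750 − $600 = $4,150.
That leaves $4,191 − $4,150 = $41 for the copay.
Copay on this service: $30.
Owner responsibility before any cap: $4,150 + $30 = $4,180.
Year-to-date out-of-pocket becomes $600 + $4,180 = $4,780, still under the $12,250 maximum, so no cap applies.

$4,180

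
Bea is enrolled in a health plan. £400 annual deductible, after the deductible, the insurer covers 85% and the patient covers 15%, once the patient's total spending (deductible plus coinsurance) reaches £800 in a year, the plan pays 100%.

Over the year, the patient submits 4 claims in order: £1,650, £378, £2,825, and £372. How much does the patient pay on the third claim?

Claim 1 (£1,650): deductible takes £400, £1,250 remains; patient's 15% is £187.50. Patient pays £587.50; OOP now £587.50.
Claim 2 (£378): deductible met; 15% of £378 = £56.70. Patient owes £56.70 (running OOP £644.20).
Claim 3 (£2,825): deductible already satisfied, so patient's share is 15% × £2,825 = £423.75. Adding that to £644.20 gives £1,067.95, past the £800 cap; patient pays only £800 − £644.20 = £155.80.

£155.80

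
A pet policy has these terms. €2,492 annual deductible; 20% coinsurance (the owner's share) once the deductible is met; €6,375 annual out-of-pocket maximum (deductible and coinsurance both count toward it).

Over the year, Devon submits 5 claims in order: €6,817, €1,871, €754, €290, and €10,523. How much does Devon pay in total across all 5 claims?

Claim 1 (€6,817): €2,492 finishes the deductible; €4,325 goes to coinsurance; owner's 20% is €865. Owner pays €3,357; OOP now €3,357.
Claim 2 (€1,871): 20% coinsurance on €1,871 = €374.20. Owner owes €374.20 (running OOP €3,731.20).
Claim 3 (€754): deductible already satisfied, so owner's share is 20% × €754 = €150.80. Cost to owner: €150.80. OOP to date €3,882.
Claim 4 (€290): deductible already satisfied, so owner's share is 20% × €290 = €58. Owner owes €58 (running OOP €3,940).
Claim 5 (€10,523): deductible already satisfied, so owner's share is 20% × €10,523 = €2,104.60. Owner pays €2,104.60; OOP now €6,044.60.
Total paid by the owner: €3,357 + €374.20 + €150.80 + €58 + €2,104.60 = €6,044.60.

€6,044.60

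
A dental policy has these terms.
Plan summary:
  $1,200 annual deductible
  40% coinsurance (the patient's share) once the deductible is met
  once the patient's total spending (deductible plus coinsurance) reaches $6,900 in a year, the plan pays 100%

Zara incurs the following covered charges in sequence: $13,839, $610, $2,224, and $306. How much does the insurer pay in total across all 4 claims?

$10,079

Claim 1 — $13,839: $1,200 to deductible, leaving $12,639; patient's 40% is $5,055.60. Patient pays $6,255.60; OOP now $6,255.60. Plan pays $13,839 − $6,255.60 = $7,583.40.
Claim 2 — $610: deductible already satisfied, so patient's share is 40% × $610 = $244. Patient pays $244; OOP now $6,499.60. Plan pays $610 − $244 = $366.
Claim 3 — $2,224: 40% coinsurance on $2,224 = $889.60. Adding that to $6,499.60 gives $7,389.20, past the $6,900 cap; patient pays only $6,900 − $6,499.60 = $400.40. Plan pays $2,224 − $400.40 = $1,823.60.
Claim 4 — $306: deductible met; 40% of $306 = $122.40. OOP would hit $7,022.40 > $6,900, so the cap limits the patient to $6,900 − $6,900 = $0. Insurer: $306 − $0 = $306.
Insurer total: $7,583.40 + $366 + $1,823.60 + $306 = $10,079.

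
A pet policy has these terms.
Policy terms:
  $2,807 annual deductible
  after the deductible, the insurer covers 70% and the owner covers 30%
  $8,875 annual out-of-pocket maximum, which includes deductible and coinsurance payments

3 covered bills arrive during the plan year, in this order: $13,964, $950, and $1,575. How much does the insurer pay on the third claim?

$1,102.50

Claim 1 — $13,964: deductible takes $2,807, $11,157 remains; 30% of $11,157 = $3,347.10. Cost to owner: $6,154.10. OOP to date $6,154.10. Plan pays $13,964 − $6,154.10 = $7,809.90.
Claim 2 — $950: deductible met; 30% of $950 = $285. Owner pays $285; OOP now $6,439.10. Plan pays $950 − $285 = $665.
Claim 3 — $1,575: 30% coinsurance on $1,575 = $472.50. Cost to owner: $472.50. OOP to date $6,911.60. Plan pays $1,575 − $472.50 = $1,102.50.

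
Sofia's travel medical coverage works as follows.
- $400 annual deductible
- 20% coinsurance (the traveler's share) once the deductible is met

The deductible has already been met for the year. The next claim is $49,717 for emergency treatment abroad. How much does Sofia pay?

$9,943.40

With the deductible met, the entire $49,717 is subject to coinsurance.
Coinsurance: $49,717 × 20% = $9,943.40.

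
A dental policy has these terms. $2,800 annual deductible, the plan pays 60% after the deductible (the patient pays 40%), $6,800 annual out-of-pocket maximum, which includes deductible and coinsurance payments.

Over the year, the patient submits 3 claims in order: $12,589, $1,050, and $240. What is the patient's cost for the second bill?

$84.40

Claim 1 ($12,589): $2,800 to deductible, leaving $9,789; 40% of $9,789 = $3,915.60. Patient owes $6,715.60 (running OOP $6,715.60).
Claim 2 ($1,050): deductible met; 40% of $1,050 = $420. OOP would hit $7,135.60 > $6,800, so the cap limits the patient to $6,800 − $6,715.60 = $84.40.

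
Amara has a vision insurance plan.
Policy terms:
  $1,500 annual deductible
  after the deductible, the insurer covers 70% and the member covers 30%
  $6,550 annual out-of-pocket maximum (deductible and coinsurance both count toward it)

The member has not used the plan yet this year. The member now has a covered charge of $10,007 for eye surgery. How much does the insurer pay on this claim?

$5,954.90

Nothing has been paid toward the $1,500 deductible, so the first $1,500 of this charge is applied there.
After the $1,500 deductible portion, $10,007 − $1,500 = $8,507 is subject to coinsurance.
Member's 30% share of $8,507 is $2,552.10.
So the member owes $1,500 + $2,552.10 = $4,052.10 before any cap.
Total out-of-pocket so far would be $0 + $4,052.10 = $4,052.10, below the $6,550 cap — no reduction.
The plan picks up $10,007 − $4,052.10 = $5,954.90.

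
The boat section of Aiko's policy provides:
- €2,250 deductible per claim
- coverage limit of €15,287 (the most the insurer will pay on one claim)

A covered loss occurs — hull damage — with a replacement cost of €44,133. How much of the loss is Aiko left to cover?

€28,846

Subtract the deductible: €44,133 − €2,250 = €41,883.
Since €41,883 > €15,287, the payout is capped at €15,287.
Owner's share is the uncovered remainder: €44,133 − €15,287 = €28,846.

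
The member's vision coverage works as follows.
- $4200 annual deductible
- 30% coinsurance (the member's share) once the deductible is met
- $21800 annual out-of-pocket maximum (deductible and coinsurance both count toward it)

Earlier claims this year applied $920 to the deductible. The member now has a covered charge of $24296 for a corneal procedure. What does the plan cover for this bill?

$14711.20

Deductible still to meet: $4200 − $920 = $3280.
The remaining $21016 (= $24296 − $3280) moves to coinsurance.
Member's 30% share of $21016 is $6304.80.
Member responsibility before any cap: $3280 + $6304.80 = $9584.80.
Year-to-date out-of-pocket becomes $920 + $9584.80 = $10504.80, still under the $21800 maximum, so no cap applies.
The plan picks up $24296 − $9584.80 = $14711.20.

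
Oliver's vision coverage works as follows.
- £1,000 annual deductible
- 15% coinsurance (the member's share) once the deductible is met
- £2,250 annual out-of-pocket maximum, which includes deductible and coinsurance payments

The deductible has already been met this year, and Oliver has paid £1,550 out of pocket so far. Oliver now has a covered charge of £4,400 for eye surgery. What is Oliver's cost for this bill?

With the deductible met, the entire £4,400 is subject to coinsurance.
Member's 15% share of £4,400 is £660.
Total out-of-pocket so far would be £1,550 + £660 = £2,210, below the £2,250 cap — no reduction.

£660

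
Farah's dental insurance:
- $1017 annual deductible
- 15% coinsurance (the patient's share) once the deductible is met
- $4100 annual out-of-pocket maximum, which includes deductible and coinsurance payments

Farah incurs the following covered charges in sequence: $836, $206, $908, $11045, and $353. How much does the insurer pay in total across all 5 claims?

$10481.35

Claim 1 ($836): all of it applies to the deductible. Patient owes $836 (running OOP $836). Plan pays $836 − $836 = $0.
Claim 2 ($206): $181 to deductible, leaving $25; patient's 15% is $3.75. Patient pays $184.75; OOP now $1020.75. Plan pays $206 − $184.75 = $21.25.
Claim 3 ($908): deductible met; 15% of $908 = $136.20. Patient owes $136.20 (running OOP $1156.95). Plan pays $908 − $136.20 = $771.80.
Claim 4 ($11045): deductible already satisfied, so patient's share is 15% × $11045 = $1656.75. Patient pays $1656.75; OOP now $2813.70. Insurer: $11045 − $1656.75 = $9388.25.
Claim 5 ($353): deductible met; 15% of $353 = $52.95. Patient pays $52.95; OOP now $2866.65. Insurer: $353 − $52.95 = $300.05.
Insurer total: $0 + $21.25 + $771.80 + $9388.25 + $300.05 = $10481.35.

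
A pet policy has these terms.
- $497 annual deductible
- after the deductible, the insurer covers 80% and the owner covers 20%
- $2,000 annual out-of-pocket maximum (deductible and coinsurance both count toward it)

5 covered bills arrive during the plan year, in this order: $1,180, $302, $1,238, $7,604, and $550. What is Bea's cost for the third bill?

$247.60

Claim 1 ($1,180): $497 to deductible, leaving $683; 20% of $683 = $136.60. Owner owes $633.60 (running OOP $633.60).
Claim 2 ($302): deductible met; 20% of $302 = $60.40. Owner owes $60.40 (running OOP $694).
Claim 3 ($1,238): deductible already satisfied, so owner's share is 20% × $1,238 = $247.60. Cost to owner: $247.60. OOP to date $941.60.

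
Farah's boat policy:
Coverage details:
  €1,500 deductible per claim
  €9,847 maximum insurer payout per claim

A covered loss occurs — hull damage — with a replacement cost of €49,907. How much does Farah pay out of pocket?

After the deductible, €49,907 − €1,500 = €48,407 remains.
Since €48,407 > €9,847, the payout is capped at €9,847.
The owner bears the rest of the original loss: €49,907 − €9,847 = €40,060.

€40,060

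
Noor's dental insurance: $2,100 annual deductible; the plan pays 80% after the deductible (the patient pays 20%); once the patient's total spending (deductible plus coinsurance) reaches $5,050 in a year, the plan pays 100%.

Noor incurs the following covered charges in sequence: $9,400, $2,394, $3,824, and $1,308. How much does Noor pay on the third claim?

Bill 1, $9,400: deductible takes $2,100, $7,300 remains; coinsurance $7,300 × 20% = $1,460. Patient owes $3,560 (running OOP $3,560).
Bill 2, $2,394: deductible met; 20% of $2,394 = $478.80. Patient owes $478.80 (running OOP $4,038.80).
Bill 3, $3,824: 20% coinsurance on $3,824 = $764.80. Cost to patient: $764.80. OOP to date $4,803.60.

$764.80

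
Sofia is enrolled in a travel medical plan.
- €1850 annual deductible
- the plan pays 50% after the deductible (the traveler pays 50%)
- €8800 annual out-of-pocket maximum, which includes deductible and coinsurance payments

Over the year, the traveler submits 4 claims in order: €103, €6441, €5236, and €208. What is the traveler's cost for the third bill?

Bill 1, €103: all of it applies to the deductible. Traveler owes €103 (running OOP €103).
Bill 2, €6441: €1747 finishes the deductible; €4694 goes to coinsurance; traveler's 50% is €2347. Traveler owes €4094 (running OOP €4197).
Bill 3, €5236: deductible met; 50% of €5236 = €2618. Traveler owes €2618 (running OOP €6815).

€2618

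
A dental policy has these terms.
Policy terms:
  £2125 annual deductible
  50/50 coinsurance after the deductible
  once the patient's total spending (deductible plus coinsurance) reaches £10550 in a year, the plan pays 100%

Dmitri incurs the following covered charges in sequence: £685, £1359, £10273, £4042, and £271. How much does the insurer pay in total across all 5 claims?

£7252.50

Claim 1 (£685): entire amount goes to the deductible. Patient pays £685; OOP now £685. Insurer: £685 − £685 = £0.
Claim 2 (£1359): all of it applies to the deductible. Patient pays £1359; OOP now £2044. Plan pays £1359 − £1359 = £0.
Claim 3 (£10273): £81 to deductible, leaving £10192; coinsurance £10192 × 50% = £5096. Cost to patient: £5177. OOP to date £7221. Insurer: £10273 − £5177 = £5096.
Claim 4 (£4042): deductible met; 50% of £4042 = £2021. Patient pays £2021; OOP now £9242. Plan pays £4042 − £2021 = £2021.
Claim 5 (£271): 50% coinsurance on £271 = £135.50. Patient owes £135.50 (running OOP £9377.50). Plan pays £271 − £135.50 = £135.50.
Insurer total: £0 + £0 + £5096 + £2021 + £135.50 = £7252.50.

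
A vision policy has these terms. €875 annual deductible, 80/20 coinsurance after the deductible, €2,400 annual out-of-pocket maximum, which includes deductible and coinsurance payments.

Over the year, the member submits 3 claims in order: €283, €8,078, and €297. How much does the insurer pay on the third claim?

€269.20

Claim 1 — €283: fully absorbed by the deductible. Member owes €283 (running OOP €283). Plan pays €283 − €283 = €0.
Claim 2 — €8,078: €592 to deductible, leaving €7,486; 20% of €7,486 = €1,497.20. Member pays €2,089.20; OOP now €2,372.20. Insurer: €8,078 − €2,089.20 = €5,988.80.
Claim 3 — €297: 20% coinsurance on €297 = €59.40. OOP would hit €2,431.60 > €2,400, so the cap limits the member to €2,400 − €2,372.20 = €27.80. Plan pays €297 − €27.80 = €269.20.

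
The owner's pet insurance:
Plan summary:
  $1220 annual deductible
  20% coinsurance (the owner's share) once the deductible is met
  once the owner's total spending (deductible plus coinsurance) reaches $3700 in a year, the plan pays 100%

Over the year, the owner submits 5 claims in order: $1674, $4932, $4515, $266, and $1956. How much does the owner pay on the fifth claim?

$391.20

Claim 1 ($1674): $1220 to deductible, leaving $454; 20% of $454 = $90.80. Cost to owner: $1310.80. OOP to date $1310.80.
Claim 2 ($4932): deductible met; 20% of $4932 = $986.40. Owner pays $986.40; OOP now $2297.20.
Claim 3 ($4515): deductible already satisfied, so owner's share is 20% × $4515 = $903. Cost to owner: $903. OOP to date $3200.20.
Claim 4 ($266): deductible met; 20% of $266 = $53.20. Owner owes $53.20 (running OOP $3253.40).
Claim 5 ($1956): deductible already satisfied, so owner's share is 20% × $1956 = $391.20. Cost to owner: $391.20. OOP to date $3644.60.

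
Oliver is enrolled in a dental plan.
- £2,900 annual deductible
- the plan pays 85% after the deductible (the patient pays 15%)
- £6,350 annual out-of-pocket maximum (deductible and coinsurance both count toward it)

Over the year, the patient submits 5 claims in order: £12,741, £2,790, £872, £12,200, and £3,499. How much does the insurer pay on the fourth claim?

£10,775.45

Claim 1 (£12,741): deductible takes £2,900, £9,841 remains; coinsurance £9,841 × 15% = £1,476.15. Patient owes £4,376.15 (running OOP £4,376.15). Insurer: £12,741 − £4,376.15 = £8,364.85.
Claim 2 (£2,790): deductible already satisfied, so patient's share is 15% × £2,790 = £418.50. Patient owes £418.50 (running OOP £4,794.65). Plan pays £2,790 − £418.50 = £2,371.50.
Claim 3 (£872): 15% coinsurance on £872 = £130.80. Cost to patient: £130.80. OOP to date £4,925.45. Plan pays £872 − £130.80 = £741.20.
Claim 4 (£12,200): deductible met; 15% of £12,200 = £1,830. OOP would hit £6,755.45 > £6,350, so the cap limits the patient to £6,350 − £4,925.45 = £1,424.55. Plan pays £12,200 − £1,424.55 = £10,775.45.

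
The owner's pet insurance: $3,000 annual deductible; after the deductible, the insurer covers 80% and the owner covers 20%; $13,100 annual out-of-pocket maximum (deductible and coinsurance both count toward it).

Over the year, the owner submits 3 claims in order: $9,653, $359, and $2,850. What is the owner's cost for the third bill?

$570

Bill 1, $9,653: $3,000 finishes the deductible; $6,653 goes to coinsurance; owner's 20% is $1,330.60. Cost to owner: $4,330.60. OOP to date $4,330.60.
Bill 2, $359: deductible already satisfied, so owner's share is 20% × $359 = $71.80. Owner owes $71.80 (running OOP $4,402.40).
Bill 3, $2,850: deductible met; 20% of $2,850 = $570. Cost to owner: $570. OOP to date $4,972.40.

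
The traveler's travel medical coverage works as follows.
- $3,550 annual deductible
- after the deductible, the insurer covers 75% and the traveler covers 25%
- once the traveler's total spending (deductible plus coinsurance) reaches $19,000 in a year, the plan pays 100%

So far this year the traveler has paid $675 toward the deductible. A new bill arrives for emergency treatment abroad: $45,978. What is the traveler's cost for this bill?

$13,650.75

$675 of the $3,550 deductible is already met, leaving $2,875.
That leaves $45,978 − $2,875 = $43,103 for coinsurance.
25% of $43,103 = $10,775.75 falls to the traveler.
Traveler responsibility before any cap: $2,875 + $10,775.75 = $13,650.75.
Total out-of-pocket so far would be $675 + $13,650.75 = $14,325.75, below the $19,000 cap — no reduction.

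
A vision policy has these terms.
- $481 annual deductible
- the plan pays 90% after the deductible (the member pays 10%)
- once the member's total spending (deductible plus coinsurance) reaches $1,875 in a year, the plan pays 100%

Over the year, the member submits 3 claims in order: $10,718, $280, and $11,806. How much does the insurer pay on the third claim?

$11,463.70

Bill 1, $10,718: $481 finishes the deductible; $10,237 goes to coinsurance; coinsurance $10,237 × 10% = $1,023.70. Member pays $1,504.70; OOP now $1,504.70. Plan pays $10,718 − $1,504.70 = $9,213.30.
Bill 2, $280: deductible met; 10% of $280 = $28. Member owes $28 (running OOP $1,532.70). Insurer: $280 − $28 = $252.
Bill 3, $11,806: 10% coinsurance on $11,806 = $1,180.60. OOP would hit $2,713.30 > $1,875, so the cap limits the member to $1,875 − $1,532.70 = $342.30. Insurer: $11,806 − $342.30 = $11,463.70.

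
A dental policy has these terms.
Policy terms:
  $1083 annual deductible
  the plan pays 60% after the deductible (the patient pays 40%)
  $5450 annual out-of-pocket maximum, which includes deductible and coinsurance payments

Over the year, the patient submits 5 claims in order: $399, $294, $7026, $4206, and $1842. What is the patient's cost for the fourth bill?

$1682.40

Claim 1 ($399): entire amount goes to the deductible. Cost to patient: $399. OOP to date $399.
Claim 2 ($294): entire amount goes to the deductible. Cost to patient: $294. OOP to date $693.
Claim 3 ($7026): $390 finishes the deductible; $6636 goes to coinsurance; coinsurance $6636 × 40% = $2654.40. Cost to patient: $3044.40. OOP to date $3737.40.
Claim 4 ($4206): deductible met; 40% of $4206 = $1682.40. Patient pays $1682.40; OOP now $5419.80.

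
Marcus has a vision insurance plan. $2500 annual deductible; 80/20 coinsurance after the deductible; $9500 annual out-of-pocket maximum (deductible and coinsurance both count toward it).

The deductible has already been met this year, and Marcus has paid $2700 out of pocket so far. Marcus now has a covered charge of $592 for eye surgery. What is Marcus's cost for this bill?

$118.40

The deductible is already satisfied, so the full bill goes to coinsurance.
Coinsurance: $592 × 20% = $118.40.
Cumulative spending $2700 + $118.40 = $2818.40 stays under the $9500 maximum.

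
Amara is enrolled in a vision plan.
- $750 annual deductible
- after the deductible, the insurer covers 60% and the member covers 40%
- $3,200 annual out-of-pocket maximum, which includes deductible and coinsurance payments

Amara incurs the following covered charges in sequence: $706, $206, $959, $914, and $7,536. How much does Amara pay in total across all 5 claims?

Claim 1 — $706: entire amount goes to the deductible. Member pays $706; OOP now $706.
Claim 2 — $206: deductible takes $44, $162 remains; coinsurance $162 × 40% = $64.80. Member owes $108.80 (running OOP $814.80).
Claim 3 — $959: deductible met; 40% of $959 = $383.60. Cost to member: $383.60. OOP to date $1,198.40.
Claim 4 — $914: deductible already satisfied, so member's share is 40% × $914 = $365.60. Cost to member: $365.60. OOP to date $1,564.
Claim 5 — $7,536: deductible already satisfied, so member's share is 40% × $7,536 = $3,014.40. OOP would hit $4,578.40 > $3,200, so the cap limits the member to $3,200 − $1,564 = $1,636.
Summing the member's payments: $706 + $108.80 + $383.60 + $365.60 + $1,636 = $3,200.

$3,200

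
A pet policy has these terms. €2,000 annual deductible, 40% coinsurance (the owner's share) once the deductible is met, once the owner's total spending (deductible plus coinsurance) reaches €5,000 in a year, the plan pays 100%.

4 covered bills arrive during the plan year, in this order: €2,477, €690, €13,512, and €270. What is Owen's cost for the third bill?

€2,533.20

Bill 1, €2,477: €2,000 finishes the deductible; €477 goes to coinsurance; 40% of €477 = €190.80. Owner pays €2,190.80; OOP now €2,190.80.
Bill 2, €690: 40% coinsurance on €690 = €276. Cost to owner: €276. OOP to date €2,466.80.
Bill 3, €13,512: 40% coinsurance on €13,512 = €5,404.80. Adding that to €2,466.80 gives €7,871.60, past the €5,000 cap; owner pays only €5,000 − €2,466.80 = €2,533.20.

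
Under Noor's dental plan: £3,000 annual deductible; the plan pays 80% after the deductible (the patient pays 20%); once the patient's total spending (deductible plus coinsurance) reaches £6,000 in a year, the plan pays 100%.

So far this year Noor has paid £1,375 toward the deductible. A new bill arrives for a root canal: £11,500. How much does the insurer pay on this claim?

£7,900

£1,375 of the £3,000 deductible is already met, leaving £1,625.
The remaining £9,875 (= £11,500 − £1,625) moves to coinsurance.
20% of £9,875 = £1,975 falls to the patient.
That puts the patient's cost at £1,625 + £1,975 = £3,600 before any cap.
Year-to-date out-of-pocket becomes £1,375 + £3,600 = £4,975, still under the £6,000 maximum, so no cap applies.
Insurer pays the balance: £11,500 − £3,600 = £7,900.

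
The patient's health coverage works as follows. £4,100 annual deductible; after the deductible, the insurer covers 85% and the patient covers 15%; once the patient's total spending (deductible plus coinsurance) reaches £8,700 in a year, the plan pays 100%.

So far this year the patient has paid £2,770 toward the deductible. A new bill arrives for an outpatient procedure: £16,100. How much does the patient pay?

£3,545.50

Deductible still to meet: £4,100 − £2,770 = £1,330.
The remaining £14,770 (= £16,100 − £1,330) moves to coinsurance.
Patient's 15% share of £14,770 is £2,215.50.
That puts the patient's cost at £1,330 + £2,215.50 = £3,545.50 before any cap.
Cumulative spending £2,770 + £3,545.50 = £6,315.50 stays under the £8,700 maximum.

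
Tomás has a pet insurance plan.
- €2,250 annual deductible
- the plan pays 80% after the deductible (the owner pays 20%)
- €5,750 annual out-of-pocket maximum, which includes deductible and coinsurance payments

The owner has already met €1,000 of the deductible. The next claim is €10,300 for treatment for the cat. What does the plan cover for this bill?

€7,240

Remaining deductible: €2,250 − €1,000 = €1,250.
After the €1,250 deductible portion, €10,300 − €1,250 = €9,050 is subject to coinsurance.
Coinsurance: €9,050 × 20% = €1,810.
So the owner owes €1,250 + €1,810 = €3,060 before any cap.
Year-to-date out-of-pocket becomes €1,000 + €3,060 = €4,060, still under the €5,750 maximum, so no cap applies.
The insurer covers the remainder: €10,300 − €3,060 = €7,240.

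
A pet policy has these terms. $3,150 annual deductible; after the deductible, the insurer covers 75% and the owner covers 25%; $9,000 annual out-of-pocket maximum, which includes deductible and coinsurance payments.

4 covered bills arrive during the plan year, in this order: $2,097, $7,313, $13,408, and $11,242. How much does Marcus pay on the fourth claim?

$933

Claim 1 ($2,097): fully absorbed by the deductible. Cost to owner: $2,097. OOP to date $2,097.
Claim 2 ($7,313): $1,053 to deductible, leaving $6,260; 25% of $6,260 = $1,565. Cost to owner: $2,618. OOP to date $4,715.
Claim 3 ($13,408): deductible already satisfied, so owner's share is 25% × $13,408 = $3,352. Owner owes $3,352 (running OOP $8,067).
Claim 4 ($11,242): deductible already satisfied, so owner's share is 25% × $11,242 = $2,810.50. OOP would hit $10,877.50 > $9,000, so the cap limits the owner to $9,000 − $8,067 = $933.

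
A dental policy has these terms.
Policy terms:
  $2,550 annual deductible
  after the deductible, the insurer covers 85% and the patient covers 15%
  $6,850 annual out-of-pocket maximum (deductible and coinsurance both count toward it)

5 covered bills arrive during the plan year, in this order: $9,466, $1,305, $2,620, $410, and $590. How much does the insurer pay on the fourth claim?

Claim 1 ($9,466): $2,550 to deductible, leaving $6,916; 15% of $6,916 = $1,037.40. Patient pays $3,587.40; OOP now $3,587.40. Insurer: $9,466 − $3,587.40 = $5,878.60.
Claim 2 ($1,305): 15% coinsurance on $1,305 = $195.75. Patient owes $195.75 (running OOP $3,783.15). Plan pays $1,305 − $195.75 = $1,109.25.
Claim 3 ($2,620): deductible met; 15% of $2,620 = $393. Patient pays $393; OOP now $4,176.15. Plan pays $2,620 − $393 = $2,227.
Claim 4 ($410): deductible already satisfied, so patient's share is 15% × $410 = $61.50. Patient pays $61.50; OOP now $4,237.65. Plan pays $410 − $61.50 = $348.50.

$348.50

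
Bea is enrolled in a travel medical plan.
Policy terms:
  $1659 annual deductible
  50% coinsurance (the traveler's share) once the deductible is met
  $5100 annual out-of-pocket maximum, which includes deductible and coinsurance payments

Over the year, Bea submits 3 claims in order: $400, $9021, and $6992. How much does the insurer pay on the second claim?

Bill 1, $400: all of it applies to the deductible. Traveler owes $400 (running OOP $400). Insurer: $400 − $400 = $0.
Bill 2, $9021: deductible takes $1259, $7762 remains; traveler's 50% is $3881. Together that's $1259 + $3881 = $5140. Adding that to $400 gives $5540, past the $5100 cap; traveler pays only $5100 − $400 = $4700. Insurer: $9021 − $4700 = $4321.

$4321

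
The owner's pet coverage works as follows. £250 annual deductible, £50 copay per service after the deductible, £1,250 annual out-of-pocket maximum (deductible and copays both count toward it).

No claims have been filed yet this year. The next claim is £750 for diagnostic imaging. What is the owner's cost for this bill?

£300

Nothing has been paid toward the £250 deductible, so the first £250 of this charge is applied there.
After the £250 deductible portion, £750 − £250 = £500 is subject to the copay.
Copay on this service: £50.
That puts the owner's cost at £250 + £50 = £300 before any cap.
Year-to-date out-of-pocket becomes £0 + £300 = £300, still under the £1,250 maximum, so no cap applies.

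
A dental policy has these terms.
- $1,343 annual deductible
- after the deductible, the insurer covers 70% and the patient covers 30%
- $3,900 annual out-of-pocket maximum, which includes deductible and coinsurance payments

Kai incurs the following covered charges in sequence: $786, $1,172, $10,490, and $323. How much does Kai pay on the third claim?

$2,372.50

Bill 1, $786: fully absorbed by the deductible. Cost to patient: $786. OOP to date $786.
Bill 2, $1,172: deductible takes $557, $615 remains; coinsurance $615 × 30% = $184.50. Cost to patient: $741.50. OOP to date $1,527.50.
Bill 3, $10,490: deductible met; 30% of $10,490 = $3,147. That would push OOP to $4,674.50, over the $3,900 cap, so patient pays $3,900 − $1,527.50 = $2,372.50.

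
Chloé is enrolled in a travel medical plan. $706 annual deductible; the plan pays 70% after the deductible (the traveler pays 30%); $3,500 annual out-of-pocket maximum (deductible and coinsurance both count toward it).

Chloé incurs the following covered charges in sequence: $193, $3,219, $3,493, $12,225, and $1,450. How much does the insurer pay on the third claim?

$2,445.10

#1 ($193): all of it applies to the deductible. Traveler pays $193; OOP now $193. Plan pays $193 − $193 = $0.
#2 ($3,219): deductible takes $513, $2,706 remains; traveler's 30% is $811.80. Cost to traveler: $1,324.80. OOP to date $1,517.80. Insurer: $3,219 − $1,324.80 = $1,894.20.
#3 ($3,493): deductible met; 30% of $3,493 = $1,047.90. Traveler owes $1,047.90 (running OOP $2,565.70). Plan pays $3,493 − $1,047.90 = $2,445.10.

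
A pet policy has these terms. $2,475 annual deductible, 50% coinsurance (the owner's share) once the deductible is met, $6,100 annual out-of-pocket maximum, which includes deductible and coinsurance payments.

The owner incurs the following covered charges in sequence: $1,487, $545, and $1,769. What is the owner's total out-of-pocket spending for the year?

Bill 1, $1,487: fully absorbed by the deductible. Owner owes $1,487 (running OOP $1,487).
Bill 2, $545: entire amount goes to the deductible. Owner pays $545; OOP now $2,032.
Bill 3, $1,769: $443 finishes the deductible; $1,326 goes to coinsurance; 50% of $1,326 = $663. Cost to owner: $1,106. OOP to date $3,138.
Summing the owner's payments: $1,487 + $545 + $1,106 = $3,138.

$3,138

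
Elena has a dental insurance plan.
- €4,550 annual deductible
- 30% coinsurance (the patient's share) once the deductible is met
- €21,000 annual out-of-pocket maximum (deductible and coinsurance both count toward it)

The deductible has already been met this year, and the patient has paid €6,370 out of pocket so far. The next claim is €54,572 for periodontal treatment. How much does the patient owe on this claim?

€14,630

With the deductible met, the entire €54,572 is subject to coinsurance.
30% of €54,572 = €16,371.60 falls to the patient.
That would bring total out-of-pocket to €22,741.60, past the €21,000 cap. The patient is capped at €21,000 − €6,370 = €14,630 on this claim.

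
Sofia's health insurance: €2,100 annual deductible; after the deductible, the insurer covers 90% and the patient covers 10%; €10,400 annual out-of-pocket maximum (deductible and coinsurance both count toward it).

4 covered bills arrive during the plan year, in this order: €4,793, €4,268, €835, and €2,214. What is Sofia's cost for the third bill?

€83.50

Claim 1 (€4,793): deductible takes €2,100, €2,693 remains; patient's 10% is €269.30. Patient owes €2,369.30 (running OOP €2,369.30).
Claim 2 (€4,268): 10% coinsurance on €4,268 = €426.80. Cost to patient: €426.80. OOP to date €2,796.10.
Claim 3 (€835): deductible already satisfied, so patient's share is 10% × €835 = €83.50. Cost to patient: €83.50. OOP to date €2,879.60.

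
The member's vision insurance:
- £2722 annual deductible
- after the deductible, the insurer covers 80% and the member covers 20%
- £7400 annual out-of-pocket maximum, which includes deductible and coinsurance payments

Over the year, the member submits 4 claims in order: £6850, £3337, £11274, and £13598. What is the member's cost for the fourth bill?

£930.20

#1 (£6850): £2722 to deductible, leaving £4128; member's 20% is £825.60. Member pays £3547.60; OOP now £3547.60.
#2 (£3337): 20% coinsurance on £3337 = £667.40. Member owes £667.40 (running OOP £4215).
#3 (£11274): deductible met; 20% of £11274 = £2254.80. Member pays £2254.80; OOP now £6469.80.
#4 (£13598): 20% coinsurance on £13598 = £2719.60. OOP would hit £9189.40 > £7400, so the cap limits the member to £7400 − £6469.80 = £930.20.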